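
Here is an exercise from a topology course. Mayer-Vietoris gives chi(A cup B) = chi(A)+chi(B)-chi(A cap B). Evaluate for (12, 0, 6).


chi(A cup B) = chi(A) + chi(B) - chi(A cap B)
= 12 + (0) - (6)
= 6

6


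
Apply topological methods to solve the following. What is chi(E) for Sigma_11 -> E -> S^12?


chi(S^12) = 2 (n even), chi(Sigma_11) = 2 - 2*11 = -20.
chi(E) = 2 * (-20) = -40

-40


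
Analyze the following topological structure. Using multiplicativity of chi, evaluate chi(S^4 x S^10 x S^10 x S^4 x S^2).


chi is multiplicative: chi(X x Y) = chi(X) chi(Y).
Each even-dim sphere has chi = 2. There are 5 factors.
chi = 2^5 = 32

32


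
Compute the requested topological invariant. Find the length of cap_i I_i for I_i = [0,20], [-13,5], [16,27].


Intersection = [max(a_i), min(b_i)] = [16, 5].
Since 16 > 5, the intersection is empty.
Length = 0

0


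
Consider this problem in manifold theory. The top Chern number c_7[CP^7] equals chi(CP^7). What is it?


For any closed oriented manifold, <e(TM),[M]> = chi(M).
chi(CP^7) = 7+1 = 8

8


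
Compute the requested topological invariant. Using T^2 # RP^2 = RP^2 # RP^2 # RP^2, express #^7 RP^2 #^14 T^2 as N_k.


Since a >= 1, the sum is non-orientable; each T^2 can be replaced by RP^2 # RP^2 (since T^2#RP^2 = 3RP^2).
Total crosscaps k = 7 + 2*14 = 35.
Check via chi: chi = 7*1 + 14*0 - (7+14-1)*2 = -33 = 2 - k = -33. Consistent.

35


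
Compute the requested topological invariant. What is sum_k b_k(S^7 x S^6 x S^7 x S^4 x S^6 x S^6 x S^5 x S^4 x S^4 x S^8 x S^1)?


Total Betti number is multiplicative under products.
Each S^d (d>=1) has total Betti number 2.
There are 11 sphere factors.
Total = 2^11 = 2048

2048


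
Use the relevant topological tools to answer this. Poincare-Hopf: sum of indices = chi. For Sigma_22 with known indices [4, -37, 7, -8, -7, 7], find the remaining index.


Poincare-Hopf: sum of indices = chi(M).
chi(Sigma_22) = 2 - 2*22 = -42.
Sum of known indices = -34.
x = chi - (sum known) = -42 - (-34) = -8

-8


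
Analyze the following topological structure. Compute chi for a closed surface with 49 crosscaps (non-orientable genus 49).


For a non-orientable closed surface with k crosscaps: chi = 2 - k.
Here k = 49.
chi = 2 - 49 = -47

-47


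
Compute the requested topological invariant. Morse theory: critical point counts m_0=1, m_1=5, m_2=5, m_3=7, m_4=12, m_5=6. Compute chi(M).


Morse theory: chi(M) = sum_k (-1)^k m_k where m_k = #(index-k critical points).
= (1) + (-5) + (5) + (-7) + (12) + (-6) = 0

0


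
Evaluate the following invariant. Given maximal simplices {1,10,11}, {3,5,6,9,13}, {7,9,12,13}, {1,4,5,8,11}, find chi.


Enumerate all faces; f-vector: f_0=12, f_1=27, f_2=25, f_3=11, f_4=2.
chi = sum (-1)^k f_k = 1

1


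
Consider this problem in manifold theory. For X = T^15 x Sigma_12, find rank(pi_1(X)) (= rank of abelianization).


pi_1(A x B) = pi_1(A) x pi_1(B); rank of abelianization = b_1.
b_1(T^15) = 15, b_1(Sigma_12) = 2*12 = 24.
b_1(product) = 15 + 24 = 39

39


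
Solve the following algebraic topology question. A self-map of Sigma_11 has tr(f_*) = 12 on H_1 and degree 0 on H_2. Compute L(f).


L(f) = tr(f_0*) - tr(f_1*) + tr(f_2*).
= 1 - (12) + (0)
= -11

-11


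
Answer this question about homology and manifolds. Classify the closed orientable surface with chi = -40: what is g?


chi = 2 - 2g for closed orientable surfaces.
-40 = 2 - 2g
2g = 2 - (-40) = 42
g = 21

21


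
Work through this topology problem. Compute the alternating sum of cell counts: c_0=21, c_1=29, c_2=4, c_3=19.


chi = sum_k (-1)^k c_k.
= (-1)^0*21 + (-1)^1*29 + (-1)^2*4 + (-1)^3*19
= (21) + (-29) + (4) + (-19)
= -23

-23


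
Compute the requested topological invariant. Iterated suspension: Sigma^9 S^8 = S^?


Each suspension raises dimension by 1: Sigma S^n = S^{n+1}.
Sigma^9 S^8 = S^{8+9} = S^17

17


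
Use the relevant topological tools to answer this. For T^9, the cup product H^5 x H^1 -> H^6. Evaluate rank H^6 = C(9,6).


Cup product: H^p x H^q -> H^{p+q}; here p+q = 5+1 = 6.
rank H^k(T^n) = C(n,k).
C(9,6) = 84

84


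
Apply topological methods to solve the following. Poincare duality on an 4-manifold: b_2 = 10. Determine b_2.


Poincare duality for closed orientable n-manifolds: b_k = b_{n-k}.
Here n = 4, so b_2 = b_2 = 10

10


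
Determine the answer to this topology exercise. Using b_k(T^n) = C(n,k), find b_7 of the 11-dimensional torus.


By the Kunneth formula, b_k(T^n) = C(n,k).
b_7(T^11) = C(11,7).
C(11,7) = 11!/(7!*4!) = 330

330


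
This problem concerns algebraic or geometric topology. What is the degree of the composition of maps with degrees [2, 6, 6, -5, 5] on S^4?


Degree is multiplicative: deg(composition) = product of degrees.
= (2) * (6) * (6) * (-5) * (5) = -1800

-1800


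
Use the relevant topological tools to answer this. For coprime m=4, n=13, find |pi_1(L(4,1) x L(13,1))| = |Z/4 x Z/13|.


pi_1(X x Y) = pi_1(X) x pi_1(Y).
pi_1(L(4,1)) = Z/4, pi_1(L(13,1)) = Z/13.
|Z/4 x Z/13| = 4 * 13 = 52

52


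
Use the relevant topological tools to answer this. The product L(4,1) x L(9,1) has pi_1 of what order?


pi_1(X x Y) = pi_1(X) x pi_1(Y).
pi_1(L(4,1)) = Z/4, pi_1(L(9,1)) = Z/9.
|Z/4 x Z/9| = 4 * 9 = 36

36


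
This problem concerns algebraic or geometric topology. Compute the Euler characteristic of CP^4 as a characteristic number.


For any closed oriented manifold, <e(TM),[M]> = chi(M).
chi(CP^4) = 4+1 = 5

5


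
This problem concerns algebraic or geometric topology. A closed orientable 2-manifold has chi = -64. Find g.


chi = 2 - 2g for closed orientable surfaces.
-64 = 2 - 2g
2g = 2 - (-64) = 66
g = 33

33


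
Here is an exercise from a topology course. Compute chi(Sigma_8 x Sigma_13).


chi(Sigma_8) = 2 - 2*8 = -14
chi(Sigma_13) = 2 - 2*13 = -24
chi(product) = (-14) * (-24) = 336

336


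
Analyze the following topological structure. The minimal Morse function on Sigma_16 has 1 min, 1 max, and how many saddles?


A perfect Morse function has m_k = b_k.
For Sigma_16: b_0=1, b_1=2g=32, b_2=1.
Saddles m_1 = 2g = 32

32


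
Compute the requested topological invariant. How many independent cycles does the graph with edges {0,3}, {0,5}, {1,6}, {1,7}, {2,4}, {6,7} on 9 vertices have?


b_1 = E - V + (number of components).
E = 6, V = 9, components = 4.
b_1 = 6 - 9 + 4 = 1

1


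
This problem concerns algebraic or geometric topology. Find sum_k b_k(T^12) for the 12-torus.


b_k(T^12) = C(12,k), so the sum over k is sum_k C(12,k) = 2^12.
Total = 2^12 = 4096

4096


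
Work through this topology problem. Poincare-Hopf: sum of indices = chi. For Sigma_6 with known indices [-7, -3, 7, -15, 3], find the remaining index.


Poincare-Hopf: sum of indices = chi(M).
chi(Sigma_6) = 2 - 2*6 = -10.
Sum of known indices = -15.
x = chi - (sum known) = -10 - (-15) = 5

5


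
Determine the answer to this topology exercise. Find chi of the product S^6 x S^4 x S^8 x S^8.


chi is multiplicative: chi(X x Y) = chi(X) chi(Y).
Each even-dim sphere has chi = 2. There are 4 factors.
chi = 2^4 = 16

16


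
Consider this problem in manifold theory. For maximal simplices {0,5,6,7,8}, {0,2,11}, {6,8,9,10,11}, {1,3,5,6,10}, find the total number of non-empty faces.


Each maximal simplex on m vertices has 2^m - 1 nonempty faces.
Take the union (dedupe shared faces).
Total distinct faces = 90

90


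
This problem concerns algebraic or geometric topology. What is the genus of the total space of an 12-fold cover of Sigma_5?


For an n-sheeted cover: chi(E) = n * chi(B).
chi(Sigma_5) = 2 - 2*5 = -8.
chi(E) = 12 * (-8) = -96.
genus(E) = (2 - chi(E))/2 = (2 - (-96))/2 = 98/2 = 49

49


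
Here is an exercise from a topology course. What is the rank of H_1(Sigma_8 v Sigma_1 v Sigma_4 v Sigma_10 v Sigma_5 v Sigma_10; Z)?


For a wedge X v Y: reduced H_k(X v Y) = H_k(X) + H_k(Y).
Each Sigma_g contributes b_1 = 2g.
b_1 = 16 + 2 + 8 + 20 + 10 + 20 = 76

76


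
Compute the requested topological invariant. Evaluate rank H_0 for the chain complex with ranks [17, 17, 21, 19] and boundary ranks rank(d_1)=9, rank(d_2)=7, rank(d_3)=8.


rank H_k = rank(ker d_k) - rank(im d_{k+1}).
rank(ker d_0) = rank(C_0) - rank(d_0) = 17 - 0 = 17.
rank(im d_{0+1}) = 9.
rank H_0 = 17 - 9 = 8

8


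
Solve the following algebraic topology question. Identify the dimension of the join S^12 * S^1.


Join of spheres: S^m * S^n = S^{m+n+1}.
dim = 12 + 1 + 1 = 14

14


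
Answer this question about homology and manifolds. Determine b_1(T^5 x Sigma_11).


pi_1(A x B) = pi_1(A) x pi_1(B); rank of abelianization = b_1.
b_1(T^5) = 5, b_1(Sigma_11) = 2*11 = 22.
b_1(product) = 5 + 22 = 27

27


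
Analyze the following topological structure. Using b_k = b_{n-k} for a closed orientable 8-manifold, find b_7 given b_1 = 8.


Poincare duality for closed orientable n-manifolds: b_k = b_{n-k}.
Here n = 8, so b_7 = b_1 = 8

8


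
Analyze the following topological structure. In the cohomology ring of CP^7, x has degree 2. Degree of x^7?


|x| = 2 in H^*(CP^n).
|x^7| = 7 * |x| = 7 * 2 = 14

14


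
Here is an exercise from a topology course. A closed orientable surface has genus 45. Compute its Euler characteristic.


For a closed orientable surface of genus g: chi = 2 - 2g.
Here g = 45.
chi = 2 - 2*45 = 2 - 90 = -88

-88


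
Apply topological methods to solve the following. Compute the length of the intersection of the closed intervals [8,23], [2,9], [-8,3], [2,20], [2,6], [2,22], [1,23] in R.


Intersection = [max(a_i), min(b_i)] = [8, 3].
Since 8 > 3, the intersection is empty.
Length = 0

0


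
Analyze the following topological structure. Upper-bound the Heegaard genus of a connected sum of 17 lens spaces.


Heegaard genus satisfies g(A#B) <= g(A) + g(B).
Each lens space has g = 1.
Upper bound: 17 * 1 = 17

17


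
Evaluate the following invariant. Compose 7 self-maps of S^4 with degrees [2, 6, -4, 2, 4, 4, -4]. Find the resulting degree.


Degree is multiplicative: deg(composition) = product of degrees.
= (2) * (6) * (-4) * (2) * (4) * (4) * (-4) = 6144

6144


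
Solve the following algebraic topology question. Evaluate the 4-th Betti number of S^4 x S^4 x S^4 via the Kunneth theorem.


Each S^d has Poincare polynomial 1 + t^d.
The product S^4 x S^4 x S^4 has Poincare polynomial prod(1+t^d_i).
Expanding: b_0=1, b_4=3, b_8=3, b_12=1.
b_4 = 3

3


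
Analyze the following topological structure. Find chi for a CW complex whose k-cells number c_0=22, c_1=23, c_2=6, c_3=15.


chi = sum_k (-1)^k c_k.
= (-1)^0*22 + (-1)^1*23 + (-1)^2*6 + (-1)^3*15
= (22) + (-23) + (6) + (-15)
= -10

-10


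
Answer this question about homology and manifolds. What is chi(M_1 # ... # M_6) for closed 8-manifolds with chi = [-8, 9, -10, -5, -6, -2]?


For n-manifolds: chi(A#B) = chi(A) + chi(B) - chi(S^8).
chi(S^8) = 1 + (-1)^8 = 2.
chi(#) = (sum chi_i) - (6-1)*chi(S^8) = -22 - 5*2 = -32

-32


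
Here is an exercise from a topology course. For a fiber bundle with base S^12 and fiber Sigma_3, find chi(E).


chi(S^12) = 2 (n even), chi(Sigma_3) = 2 - 2*3 = -4.
chi(E) = 2 * (-4) = -8

-8


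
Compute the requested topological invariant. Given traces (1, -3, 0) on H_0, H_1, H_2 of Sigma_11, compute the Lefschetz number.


L(f) = tr(f_0*) - tr(f_1*) + tr(f_2*).
= 1 - (-3) + (0)
= 4

4


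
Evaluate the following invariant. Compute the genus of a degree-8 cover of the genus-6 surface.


For an n-sheeted cover: chi(E) = n * chi(B).
chi(Sigma_6) = 2 - 2*6 = -10.
chi(E) = 8 * (-10) = -80.
genus(E) = (2 - chi(E))/2 = (2 - (-80))/2 = 82/2 = 41

41


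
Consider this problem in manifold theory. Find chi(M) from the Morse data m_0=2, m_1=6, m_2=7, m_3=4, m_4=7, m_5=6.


Morse theory: chi(M) = sum_k (-1)^k m_k where m_k = #(index-k critical points).
= (2) + (-6) + (7) + (-4) + (7) + (-6) = 0

0


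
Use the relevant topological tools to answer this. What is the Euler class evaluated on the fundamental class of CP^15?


For any closed oriented manifold, <e(TM),[M]> = chi(M).
chi(CP^15) = 15+1 = 16

16


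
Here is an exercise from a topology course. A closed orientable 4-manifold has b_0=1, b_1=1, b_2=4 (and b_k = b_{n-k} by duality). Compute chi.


By Poincare duality b_k = b_{4-k}, so full Betti numbers: b_0=1, b_1=1, b_2=4, b_3=1, b_4=1.
chi = sum (-1)^k b_k = 4

4


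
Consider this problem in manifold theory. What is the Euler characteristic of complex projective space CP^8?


CP^8 has one cell in each even dimension 0, 2, ..., 2*8 (8+1 cells total).
All cells are even-dimensional, so chi = number of cells.
chi = 8 + 1 = 9

9


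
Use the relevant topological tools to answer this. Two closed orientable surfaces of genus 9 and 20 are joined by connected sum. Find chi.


chi(Sigma_9) = 2 - 2*9 = -16
chi(Sigma_20) = 2 - 2*20 = -38
For surfaces: chi(A#B) = chi(A) + chi(B) - 2.
chi = -16 + -38 - 2 = -56

-56


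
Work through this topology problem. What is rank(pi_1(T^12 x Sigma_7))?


pi_1(A x B) = pi_1(A) x pi_1(B); rank of abelianization = b_1.
b_1(T^12) = 12, b_1(Sigma_7) = 2*7 = 14.
b_1(product) = 12 + 14 = 26

26


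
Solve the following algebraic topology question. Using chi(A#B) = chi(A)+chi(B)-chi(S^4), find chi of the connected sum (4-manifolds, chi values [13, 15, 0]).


For n-manifolds: chi(A#B) = chi(A) + chi(B) - chi(S^4).
chi(S^4) = 1 + (-1)^4 = 2.
chi(#) = (sum chi_i) - (3-1)*chi(S^4) = 28 - 2*2 = 24

24


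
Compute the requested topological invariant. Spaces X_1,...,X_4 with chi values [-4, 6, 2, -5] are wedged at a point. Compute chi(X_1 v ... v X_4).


chi(A v B) = chi(A) + chi(B) - 1 (one point identified).
For 4 spaces: chi = (sum chi_i) - (4 - 1).
sum = -1; chi = -1 - 3 = -4

-4


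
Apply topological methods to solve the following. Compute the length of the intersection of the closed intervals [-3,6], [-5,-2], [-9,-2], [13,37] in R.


Intersection = [max(a_i), min(b_i)] = [13, -2].
Since 13 > -2, the intersection is empty.
Length = 0

0


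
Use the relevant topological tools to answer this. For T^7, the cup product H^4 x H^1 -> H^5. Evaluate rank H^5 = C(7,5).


Cup product: H^p x H^q -> H^{p+q}; here p+q = 4+1 = 5.
rank H^k(T^n) = C(n,k).
C(7,5) = 21

21


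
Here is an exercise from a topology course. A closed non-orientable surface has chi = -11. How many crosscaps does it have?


chi = 2 - k for closed non-orientable surfaces with k crosscaps.
-11 = 2 - k
k = 2 - (-11) = 13

13


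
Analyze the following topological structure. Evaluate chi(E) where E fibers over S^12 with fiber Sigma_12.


chi(S^12) = 2 (n even), chi(Sigma_12) = 2 - 2*12 = -22.
chi(E) = 2 * (-22) = -44

-44


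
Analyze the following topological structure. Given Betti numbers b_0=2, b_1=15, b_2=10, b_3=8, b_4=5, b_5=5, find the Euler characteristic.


chi = sum_k (-1)^k b_k.
= (2) + (-15) + (10) + (-8) + (5) + (-5)
= -11

-11


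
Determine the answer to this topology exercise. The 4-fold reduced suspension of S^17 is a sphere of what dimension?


Each suspension raises dimension by 1: Sigma S^n = S^{n+1}.
Sigma^4 S^17 = S^{17+4} = S^21

21


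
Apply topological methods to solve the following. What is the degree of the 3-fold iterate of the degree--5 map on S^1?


deg(f) = -5. Degree is multiplicative: deg(f^3) = (deg f)^3.
deg(f^3) = (-5)^3 = -125

-125


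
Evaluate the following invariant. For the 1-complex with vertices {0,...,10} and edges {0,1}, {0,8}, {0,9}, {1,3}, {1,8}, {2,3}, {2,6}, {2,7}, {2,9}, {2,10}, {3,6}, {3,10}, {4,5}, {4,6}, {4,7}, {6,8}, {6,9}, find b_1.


b_1 = E - V + (number of components).
E = 17, V = 11, components = 1.
b_1 = 17 - 11 + 1 = 7

7


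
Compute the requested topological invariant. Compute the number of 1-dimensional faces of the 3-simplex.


Delta^3 has 3+1 vertices. A 1-face is a choice of 1+1 vertices.
f_1 = C(3+1, 1+1) = C(4,2) = 6

6


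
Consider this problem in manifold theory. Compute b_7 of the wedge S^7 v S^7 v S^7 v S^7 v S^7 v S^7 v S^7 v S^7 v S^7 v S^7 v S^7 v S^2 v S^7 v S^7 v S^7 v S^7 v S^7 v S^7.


For a wedge of spheres, H_k (k>0) is free on one generator per sphere of dimension k.
Spheres of dimension 7: count = 17.
b_7 = 17

17


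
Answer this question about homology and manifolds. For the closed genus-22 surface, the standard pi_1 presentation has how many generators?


Standard presentation: pi_1(Sigma_g) = <a_1,b_1,...,a_g,b_g | [a_1,b_1]...[a_g,b_g] = 1>.
Number of generators = 2g = 2*22 = 44

44


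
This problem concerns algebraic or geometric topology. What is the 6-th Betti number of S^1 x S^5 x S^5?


Each S^d has Poincare polynomial 1 + t^d.
The product S^1 x S^5 x S^5 has Poincare polynomial prod(1+t^d_i).
Expanding: b_0=1, b_1=1, b_5=2, b_6=2, b_10=1, b_11=1.
b_6 = 2

2


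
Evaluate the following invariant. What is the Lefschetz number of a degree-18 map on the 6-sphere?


On S^6: L(f) = tr(f_0*) + (-1)^6 tr(f_6*) = 1 + (-1)^6 * deg(f).
L(f) = 1 + (-1)^6 * 18 = 1 + 18 = 19

19


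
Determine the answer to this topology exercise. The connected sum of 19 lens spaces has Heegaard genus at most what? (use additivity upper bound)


Heegaard genus satisfies g(A#B) <= g(A) + g(B).
Each lens space has g = 1.
Upper bound: 19 * 1 = 19

19


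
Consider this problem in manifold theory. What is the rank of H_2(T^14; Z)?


By the Kunneth formula, b_k(T^n) = C(n,k).
b_2(T^14) = C(14,2).
C(14,2) = 14!/(2!*12!) = 91

91


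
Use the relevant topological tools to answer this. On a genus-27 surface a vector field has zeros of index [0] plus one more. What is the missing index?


Poincare-Hopf: sum of indices = chi(M).
chi(Sigma_27) = 2 - 2*27 = -52.
Sum of known indices = 0.
x = chi - (sum known) = -52 - (0) = -52

-52


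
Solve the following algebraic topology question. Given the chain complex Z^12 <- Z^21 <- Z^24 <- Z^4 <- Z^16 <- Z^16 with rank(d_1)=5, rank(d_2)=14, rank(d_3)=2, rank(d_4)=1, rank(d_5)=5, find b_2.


rank H_k = rank(ker d_k) - rank(im d_{k+1}).
rank(ker d_2) = rank(C_2) - rank(d_2) = 24 - 14 = 10.
rank(im d_{2+1}) = 2.
rank H_2 = 10 - 2 = 8

8


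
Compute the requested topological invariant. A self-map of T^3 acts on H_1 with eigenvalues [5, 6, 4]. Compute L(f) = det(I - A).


For a torus self-map: L(f) = det(I - A) where A acts on H_1.
L(f) = (1-5) * (1-6) * (1-4) = -4 * -5 * -3 = -60

-60


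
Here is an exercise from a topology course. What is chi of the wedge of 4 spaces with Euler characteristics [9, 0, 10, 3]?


chi(A v B) = chi(A) + chi(B) - 1 (one point identified).
For 4 spaces: chi = (sum chi_i) - (4 - 1).
sum = 22; chi = 22 - 3 = 19

19


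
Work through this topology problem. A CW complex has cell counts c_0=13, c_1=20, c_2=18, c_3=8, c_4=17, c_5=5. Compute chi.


chi = sum_k (-1)^k c_k.
= (-1)^0*13 + (-1)^1*20 + (-1)^2*18 + (-1)^3*8 + (-1)^4*17 + (-1)^5*5
= (13) + (-20) + (18) + (-8) + (17) + (-5)
= 15

15


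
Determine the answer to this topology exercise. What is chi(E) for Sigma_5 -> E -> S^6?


chi(S^6) = 2 (n even), chi(Sigma_5) = 2 - 2*5 = -8.
chi(E) = 2 * (-8) = -16

-16


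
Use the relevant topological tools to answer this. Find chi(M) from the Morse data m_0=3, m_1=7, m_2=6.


Morse theory: chi(M) = sum_k (-1)^k m_k where m_k = #(index-k critical points).
= (3) + (-7) + (6) = 2

2


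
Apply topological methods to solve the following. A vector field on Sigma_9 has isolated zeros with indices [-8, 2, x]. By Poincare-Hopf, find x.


Poincare-Hopf: sum of indices = chi(M).
chi(Sigma_9) = 2 - 2*9 = -16.
Sum of known indices = -6.
x = chi - (sum known) = -16 - (-6) = -10

-10


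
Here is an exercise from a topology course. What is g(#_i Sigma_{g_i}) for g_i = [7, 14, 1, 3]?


Genus is additive under connected sum of orientable surfaces.
g = 7 + 14 + 1 + 3 = 25

25


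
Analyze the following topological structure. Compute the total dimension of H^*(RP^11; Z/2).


H^k(RP^11; Z/2) = Z/2 for each 0 <= k <= 11.
Total dimension = 11 + 1 = 12

12


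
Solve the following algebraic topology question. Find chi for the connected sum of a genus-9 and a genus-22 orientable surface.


chi(Sigma_9) = 2 - 2*9 = -16
chi(Sigma_22) = 2 - 2*22 = -42
For surfaces: chi(A#B) = chi(A) + chi(B) - 2.
chi = -16 + -42 - 2 = -60

-60


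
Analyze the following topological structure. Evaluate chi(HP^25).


HP^25 has one cell in each dimension 0, 4, ..., 4*25 (25+1 cells, all even-dim).
chi = 25 + 1 = 26

26


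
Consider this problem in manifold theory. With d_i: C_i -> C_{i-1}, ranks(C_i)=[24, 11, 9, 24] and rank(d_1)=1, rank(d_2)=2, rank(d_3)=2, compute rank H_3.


rank H_k = rank(ker d_k) - rank(im d_{k+1}).
rank(ker d_3) = rank(C_3) - rank(d_3) = 24 - 2 = 22.
rank(im d_{3+1}) = 0.
rank H_3 = 22 - 0 = 22

22


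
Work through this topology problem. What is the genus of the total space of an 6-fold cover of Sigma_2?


For an n-sheeted cover: chi(E) = n * chi(B).
chi(Sigma_2) = 2 - 2*2 = -2.
chi(E) = 6 * (-2) = -12.
genus(E) = (2 - chi(E))/2 = (2 - (-12))/2 = 14/2 = 7

7


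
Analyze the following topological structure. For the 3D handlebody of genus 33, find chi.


A genus-g handlebody deformation retracts to a wedge of g circles.
chi(vee_g S^1) = 1 - g.
chi(H_33) = 1 - 33 = -32

-32


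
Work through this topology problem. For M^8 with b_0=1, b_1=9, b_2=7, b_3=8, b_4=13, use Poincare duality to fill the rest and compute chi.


By Poincare duality b_k = b_{8-k}, so full Betti numbers: b_0=1, b_1=9, b_2=7, b_3=8, b_4=13, b_5=8, b_6=7, b_7=9, b_8=1.
chi = sum (-1)^k b_k = -5

-5


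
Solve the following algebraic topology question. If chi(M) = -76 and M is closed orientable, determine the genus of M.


chi = 2 - 2g for closed orientable surfaces.
-76 = 2 - 2g
2g = 2 - (-76) = 78
g = 39

39


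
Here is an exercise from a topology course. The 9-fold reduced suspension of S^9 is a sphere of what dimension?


Each suspension raises dimension by 1: Sigma S^n = S^{n+1}.
Sigma^9 S^9 = S^{9+9} = S^18

18


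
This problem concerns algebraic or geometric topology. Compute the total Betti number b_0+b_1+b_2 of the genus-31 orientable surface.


For Sigma_31: b_0 = 1, b_1 = 2g = 62, b_2 = 1.
Total = 1 + 62 + 1 = 64

64


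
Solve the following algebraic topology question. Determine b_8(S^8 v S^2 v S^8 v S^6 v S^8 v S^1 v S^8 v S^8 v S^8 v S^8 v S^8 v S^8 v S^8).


For a wedge of spheres, H_k (k>0) is free on one generator per sphere of dimension k.
Spheres of dimension 8: count = 10.
b_8 = 10

10


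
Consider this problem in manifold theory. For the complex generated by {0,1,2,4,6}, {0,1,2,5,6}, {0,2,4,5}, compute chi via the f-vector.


Enumerate all faces; f-vector: f_0=6, f_1=15, f_2=18, f_3=10, f_4=2.
chi = sum (-1)^k f_k = 1

1


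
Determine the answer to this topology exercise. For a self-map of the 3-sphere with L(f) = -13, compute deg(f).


L(f) = 1 + (-1)^3 deg(f) on S^3.
-13 = 1 + (-1)^3 * deg(f)
(-1)^3 * deg(f) = -14
deg(f) = 14

14


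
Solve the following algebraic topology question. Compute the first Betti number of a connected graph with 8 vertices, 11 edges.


For a connected graph: rank(pi_1) = b_1 = E - V + 1 = 1 - chi.
chi = V - E = 8 - 11 = -3.
rank = 1 - (-3) = 11 - 8 + 1 = 4

4


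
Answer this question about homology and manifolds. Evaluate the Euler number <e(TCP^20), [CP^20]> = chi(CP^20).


For any closed oriented manifold, <e(TM),[M]> = chi(M).
chi(CP^20) = 20+1 = 21

21


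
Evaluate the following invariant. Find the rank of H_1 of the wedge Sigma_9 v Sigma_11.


For a wedge: H_1(A v B) = H_1(A) + H_1(B).
b_1(Sigma_9) = 18, b_1(Sigma_11) = 22.
b_1 = 18 + 22 = 40

40


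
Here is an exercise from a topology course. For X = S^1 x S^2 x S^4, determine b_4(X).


Each S^d has Poincare polynomial 1 + t^d.
The product S^1 x S^2 x S^4 has Poincare polynomial prod(1+t^d_i).
Expanding: b_0=1, b_1=1, b_2=1, b_3=1, b_4=1, b_5=1, b_6=1, b_7=1.
b_4 = 1

1


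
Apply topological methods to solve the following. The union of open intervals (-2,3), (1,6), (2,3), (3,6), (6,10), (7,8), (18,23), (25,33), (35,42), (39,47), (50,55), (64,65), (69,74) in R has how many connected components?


Sort and merge overlapping open intervals.
Merged: (-2,6), (6,10), (18,23), (25,33), (35,47), (50,55), (64,65), (69,74).
Number of components = 8

8


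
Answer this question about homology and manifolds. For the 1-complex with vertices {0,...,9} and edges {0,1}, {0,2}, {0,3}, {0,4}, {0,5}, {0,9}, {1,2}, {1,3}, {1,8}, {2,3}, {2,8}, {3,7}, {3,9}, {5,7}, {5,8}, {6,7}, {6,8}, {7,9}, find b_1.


b_1 = E - V + (number of components).
E = 18, V = 10, components = 1.
b_1 = 18 - 10 + 1 = 9

9


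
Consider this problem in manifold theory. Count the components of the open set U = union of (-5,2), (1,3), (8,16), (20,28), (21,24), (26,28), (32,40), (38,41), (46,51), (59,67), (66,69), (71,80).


Sort and merge overlapping open intervals.
Merged: (-5,3), (8,16), (20,28), (32,41), (46,51), (59,69), (71,80).
Number of components = 7

7


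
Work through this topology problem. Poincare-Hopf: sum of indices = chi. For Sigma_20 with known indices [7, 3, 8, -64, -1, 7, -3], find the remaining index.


Poincare-Hopf: sum of indices = chi(M).
chi(Sigma_20) = 2 - 2*20 = -38.
Sum of known indices = -43.
x = chi - (sum known) = -38 - (-43) = 5

5


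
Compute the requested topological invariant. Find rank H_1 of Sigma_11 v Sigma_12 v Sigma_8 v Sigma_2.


For a wedge X v Y: reduced H_k(X v Y) = H_k(X) + H_k(Y).
Each Sigma_g contributes b_1 = 2g.
b_1 = 22 + 24 + 16 + 4 = 66

66


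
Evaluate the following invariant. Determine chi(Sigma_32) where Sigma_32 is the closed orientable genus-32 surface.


For a closed orientable surface of genus g: chi = 2 - 2g.
Here g = 32.
chi = 2 - 2*32 = 2 - 64 = -62

-62


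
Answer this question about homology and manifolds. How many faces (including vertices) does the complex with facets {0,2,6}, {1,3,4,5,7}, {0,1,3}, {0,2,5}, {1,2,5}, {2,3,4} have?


Each maximal simplex on m vertices has 2^m - 1 nonempty faces.
Take the union (dedupe shared faces).
Total distinct faces = 49

49


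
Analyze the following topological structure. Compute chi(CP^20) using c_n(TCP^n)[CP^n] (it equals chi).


For any closed oriented manifold, <e(TM),[M]> = chi(M).
chi(CP^20) = 20+1 = 21

21


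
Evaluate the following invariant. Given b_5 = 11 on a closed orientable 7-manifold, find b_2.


Poincare duality for closed orientable n-manifolds: b_k = b_{n-k}.
Here n = 7, so b_2 = b_5 = 11

11


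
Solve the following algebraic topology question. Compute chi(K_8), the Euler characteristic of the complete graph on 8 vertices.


K_8: V = 8, E = C(8,2) = 28.
chi = V - E = 8 - 28 = -20

-20


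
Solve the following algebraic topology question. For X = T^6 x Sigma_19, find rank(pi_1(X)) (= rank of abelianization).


pi_1(A x B) = pi_1(A) x pi_1(B); rank of abelianization = b_1.
b_1(T^6) = 6, b_1(Sigma_19) = 2*19 = 38.
b_1(product) = 6 + 38 = 44

44


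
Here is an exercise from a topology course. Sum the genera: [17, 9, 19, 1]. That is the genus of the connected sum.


Genus is additive under connected sum of orientable surfaces.
g = 17 + 9 + 19 + 1 = 46

46


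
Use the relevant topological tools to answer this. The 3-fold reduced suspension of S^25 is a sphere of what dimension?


Each suspension raises dimension by 1: Sigma S^n = S^{n+1}.
Sigma^3 S^25 = S^{25+3} = S^28

28


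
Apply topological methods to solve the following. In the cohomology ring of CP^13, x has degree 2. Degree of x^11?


|x| = 2 in H^*(CP^n).
|x^11| = 11 * |x| = 11 * 2 = 22

22


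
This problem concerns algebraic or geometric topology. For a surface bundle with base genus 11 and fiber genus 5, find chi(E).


For a fiber bundle F -> E -> B (with CW structure): chi(E) = chi(B) * chi(F).
chi(Sigma_11) = -20, chi(Sigma_5) = -8.
chi(E) = (-20) * (-8) = 160

160


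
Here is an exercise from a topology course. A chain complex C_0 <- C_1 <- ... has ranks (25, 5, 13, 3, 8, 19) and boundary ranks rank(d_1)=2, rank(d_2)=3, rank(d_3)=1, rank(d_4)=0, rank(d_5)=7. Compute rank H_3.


rank H_k = rank(ker d_k) - rank(im d_{k+1}).
rank(ker d_3) = rank(C_3) - rank(d_3) = 3 - 1 = 2.
rank(im d_{3+1}) = 0.
rank H_3 = 2 - 0 = 2

2


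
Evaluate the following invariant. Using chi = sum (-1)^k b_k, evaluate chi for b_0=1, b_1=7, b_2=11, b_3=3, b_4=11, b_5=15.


chi = sum_k (-1)^k b_k.
= (1) + (-7) + (11) + (-3) + (11) + (-15)
= -2

-2


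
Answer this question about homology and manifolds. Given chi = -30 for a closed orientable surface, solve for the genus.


chi = 2 - 2g for closed orientable surfaces.
-30 = 2 - 2g
2g = 2 - (-30) = 32
g = 16

16


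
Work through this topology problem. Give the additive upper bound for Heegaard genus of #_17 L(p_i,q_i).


Heegaard genus satisfies g(A#B) <= g(A) + g(B).
Each lens space has g = 1.
Upper bound: 17 * 1 = 17

17


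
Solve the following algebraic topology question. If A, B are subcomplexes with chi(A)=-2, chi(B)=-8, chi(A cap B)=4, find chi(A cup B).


chi(A cup B) = chi(A) + chi(B) - chi(A cap B)
= -2 + (-8) - (4)
= -14

-14


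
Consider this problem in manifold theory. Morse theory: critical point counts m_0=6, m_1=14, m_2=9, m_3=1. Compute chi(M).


Morse theory: chi(M) = sum_k (-1)^k m_k where m_k = #(index-k critical points).
= (6) + (-14) + (9) + (-1) = 0

0


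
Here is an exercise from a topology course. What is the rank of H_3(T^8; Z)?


By the Kunneth formula, b_k(T^n) = C(n,k).
b_3(T^8) = C(8,3).
C(8,3) = 8!/(3!*5!) = 56

56


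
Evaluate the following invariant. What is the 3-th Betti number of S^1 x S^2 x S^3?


Each S^d has Poincare polynomial 1 + t^d.
The product S^1 x S^2 x S^3 has Poincare polynomial prod(1+t^d_i).
Expanding: b_0=1, b_1=1, b_2=1, b_3=2, b_4=1, b_5=1, b_6=1.
b_3 = 2

2


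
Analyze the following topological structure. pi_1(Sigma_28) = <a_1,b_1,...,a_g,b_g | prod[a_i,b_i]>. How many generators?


Standard presentation: pi_1(Sigma_g) = <a_1,b_1,...,a_g,b_g | [a_1,b_1]...[a_g,b_g] = 1>.
Number of generators = 2g = 2*28 = 56

56


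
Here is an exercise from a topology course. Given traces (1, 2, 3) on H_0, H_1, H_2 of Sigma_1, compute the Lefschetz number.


L(f) = tr(f_0*) - tr(f_1*) + tr(f_2*).
= 1 - (2) + (3)
= 2

2


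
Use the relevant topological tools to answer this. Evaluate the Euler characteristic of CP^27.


CP^27 has one cell in each even dimension 0, 2, ..., 2*27 (27+1 cells total).
All cells are even-dimensional, so chi = number of cells.
chi = 27 + 1 = 28

28


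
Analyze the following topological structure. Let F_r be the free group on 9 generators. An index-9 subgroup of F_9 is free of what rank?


Nielsen-Schreier: an index-n subgroup of F_r is free of rank 1 + n(r-1).
Equivalently: chi(cover) = n*chi(base); chi(vee_r S^1) = 1 - 9 = -8.
chi(E) = 9*(-8) = -72; rank = 1 - chi(E) = 1 - (-72) = 73.
rank = 1 + 9*(9-1) = 1 + 72 = 73

73


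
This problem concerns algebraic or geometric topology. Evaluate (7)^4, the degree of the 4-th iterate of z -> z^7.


deg(f) = 7. Degree is multiplicative: deg(f^4) = (deg f)^4.
deg(f^4) = (7)^4 = 2401

2401


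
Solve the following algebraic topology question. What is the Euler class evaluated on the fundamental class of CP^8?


For any closed oriented manifold, <e(TM),[M]> = chi(M).
chi(CP^8) = 8+1 = 9

9


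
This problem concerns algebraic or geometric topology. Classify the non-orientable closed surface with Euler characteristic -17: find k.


chi = 2 - k for closed non-orientable surfaces with k crosscaps.
-17 = 2 - k
k = 2 - (-17) = 19

19


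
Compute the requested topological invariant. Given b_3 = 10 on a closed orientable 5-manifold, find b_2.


Poincare duality for closed orientable n-manifolds: b_k = b_{n-k}.
Here n = 5, so b_2 = b_3 = 10

10


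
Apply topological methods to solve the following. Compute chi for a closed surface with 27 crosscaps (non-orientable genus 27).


For a non-orientable closed surface with k crosscaps: chi = 2 - k.
Here k = 27.
chi = 2 - 27 = -25

-25


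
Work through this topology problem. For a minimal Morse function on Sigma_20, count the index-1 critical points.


A perfect Morse function has m_k = b_k.
For Sigma_20: b_0=1, b_1=2g=40, b_2=1.
Saddles m_1 = 2g = 40

40


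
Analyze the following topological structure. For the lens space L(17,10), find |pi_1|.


pi_1(L(p,q)) = Z/pZ for any q coprime to p.
|pi_1(L(17,10))| = 17

17


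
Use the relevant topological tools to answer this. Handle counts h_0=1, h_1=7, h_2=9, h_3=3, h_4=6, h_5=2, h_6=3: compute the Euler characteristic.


Handles of index k contribute (-1)^k to chi (same as CW cells).
chi = (1) + (-7) + (9) + (-3) + (6) + (-2) + (3) = 7

7


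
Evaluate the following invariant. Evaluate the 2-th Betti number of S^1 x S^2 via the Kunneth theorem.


Each S^d has Poincare polynomial 1 + t^d.
The product S^1 x S^2 has Poincare polynomial prod(1+t^d_i).
Expanding: b_0=1, b_1=1, b_2=1, b_3=1.
b_2 = 1

1


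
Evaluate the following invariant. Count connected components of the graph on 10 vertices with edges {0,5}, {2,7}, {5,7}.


Run DFS/union-find over 10 vertices.
V = 10, E = 3.
Number of components = 7

7


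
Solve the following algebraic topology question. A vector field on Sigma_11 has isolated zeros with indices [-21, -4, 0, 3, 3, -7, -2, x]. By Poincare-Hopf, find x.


Poincare-Hopf: sum of indices = chi(M).
chi(Sigma_11) = 2 - 2*11 = -20.
Sum of known indices = -28.
x = chi - (sum known) = -20 - (-28) = 8

8


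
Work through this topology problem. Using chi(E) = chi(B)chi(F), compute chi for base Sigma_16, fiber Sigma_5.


For a fiber bundle F -> E -> B (with CW structure): chi(E) = chi(B) * chi(F).
chi(Sigma_16) = -30, chi(Sigma_5) = -8.
chi(E) = (-30) * (-8) = 240

240


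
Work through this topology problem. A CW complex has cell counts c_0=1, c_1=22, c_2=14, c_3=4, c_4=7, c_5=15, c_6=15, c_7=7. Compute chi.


chi = sum_k (-1)^k c_k.
= (-1)^0*1 + (-1)^1*22 + (-1)^2*14 + (-1)^3*4 + (-1)^4*7 + (-1)^5*15 + (-1)^6*15 + (-1)^7*7
= (1) + (-22) + (14) + (-4) + (7) + (-15) + (15) + (-7)
= -11

-11


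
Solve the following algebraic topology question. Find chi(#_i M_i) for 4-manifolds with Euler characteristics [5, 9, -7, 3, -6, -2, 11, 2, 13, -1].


For n-manifolds: chi(A#B) = chi(A) + chi(B) - chi(S^4).
chi(S^4) = 1 + (-1)^4 = 2.
chi(#) = (sum chi_i) - (10-1)*chi(S^4) = 27 - 9*2 = 9

9


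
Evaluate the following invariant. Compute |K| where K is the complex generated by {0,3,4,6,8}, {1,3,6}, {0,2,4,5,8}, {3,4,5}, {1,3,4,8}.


Each maximal simplex on m vertices has 2^m - 1 nonempty faces.
Take the union (dedupe shared faces).
Total distinct faces = 67

67


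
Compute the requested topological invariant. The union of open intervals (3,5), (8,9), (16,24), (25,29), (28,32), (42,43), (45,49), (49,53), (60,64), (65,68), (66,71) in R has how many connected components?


Sort and merge overlapping open intervals.
Merged: (3,5), (8,9), (16,24), (25,32), (42,43), (45,49), (49,53), (60,64), (65,71).
Number of components = 9

9


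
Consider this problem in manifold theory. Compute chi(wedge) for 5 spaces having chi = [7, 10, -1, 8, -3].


chi(A v B) = chi(A) + chi(B) - 1 (one point identified).
For 5 spaces: chi = (sum chi_i) - (5 - 1).
sum = 21; chi = 21 - 4 = 17

17


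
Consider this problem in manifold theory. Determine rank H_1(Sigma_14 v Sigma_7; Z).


For a wedge: H_1(A v B) = H_1(A) + H_1(B).
b_1(Sigma_14) = 28, b_1(Sigma_7) = 14.
b_1 = 28 + 14 = 42

42


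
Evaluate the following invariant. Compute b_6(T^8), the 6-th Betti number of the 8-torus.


By the Kunneth formula, b_k(T^n) = C(n,k).
b_6(T^8) = C(8,6).
C(8,6) = 8!/(6!*2!) = 28

28


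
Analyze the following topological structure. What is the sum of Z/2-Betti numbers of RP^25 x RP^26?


dim H^*(RP^n; Z/2) = n+1 (one Z/2 in each degree 0..n).
Total Betti number is multiplicative.
Total = (25+1) * (26+1) = 26 * 27 = 702

702


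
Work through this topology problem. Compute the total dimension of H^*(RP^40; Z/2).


H^k(RP^40; Z/2) = Z/2 for each 0 <= k <= 40.
Total dimension = 40 + 1 = 41

41


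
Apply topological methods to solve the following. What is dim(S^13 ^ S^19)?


S^m ^ S^n = S^{m+n}.
k = 13 + 19 = 32

32


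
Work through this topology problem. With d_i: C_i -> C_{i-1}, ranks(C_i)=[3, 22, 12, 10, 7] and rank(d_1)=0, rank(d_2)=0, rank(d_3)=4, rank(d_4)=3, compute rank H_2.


rank H_k = rank(ker d_k) - rank(im d_{k+1}).
rank(ker d_2) = rank(C_2) - rank(d_2) = 12 - 0 = 12.
rank(im d_{2+1}) = 4.
rank H_2 = 12 - 4 = 8

8


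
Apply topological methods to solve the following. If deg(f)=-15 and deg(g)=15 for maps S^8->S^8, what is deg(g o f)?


Degree is multiplicative under composition: deg(g o f) = deg(g) * deg(f).
= 15 * -15 = -225

-225


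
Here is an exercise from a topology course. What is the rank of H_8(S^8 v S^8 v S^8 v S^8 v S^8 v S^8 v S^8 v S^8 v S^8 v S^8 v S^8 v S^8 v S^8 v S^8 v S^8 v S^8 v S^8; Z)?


For a wedge of spheres, H_k (k>0) is free on one generator per sphere of dimension k.
Spheres of dimension 8: count = 17.
b_8 = 17

17


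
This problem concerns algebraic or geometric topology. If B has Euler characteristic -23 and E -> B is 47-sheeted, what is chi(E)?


For a finite covering: chi(E) = (number of sheets) * chi(B).
chi(E) = 47 * (-23) = -1081

-1081


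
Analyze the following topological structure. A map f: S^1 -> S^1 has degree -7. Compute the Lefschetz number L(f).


On S^1: L(f) = tr(f_0*) + (-1)^1 tr(f_1*) = 1 + (-1)^1 * deg(f).
L(f) = 1 + (-1)^1 * -7 = 1 + 7 = 8

8


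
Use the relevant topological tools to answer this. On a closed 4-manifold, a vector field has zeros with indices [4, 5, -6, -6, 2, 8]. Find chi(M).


Poincare-Hopf: chi(M) = sum of indices of zeros.
chi = (4) + (5) + (-6) + (-6) + (2) + (8) = 7

7


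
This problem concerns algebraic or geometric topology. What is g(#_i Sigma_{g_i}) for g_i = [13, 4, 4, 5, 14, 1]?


Genus is additive under connected sum of orientable surfaces.
g = 13 + 4 + 4 + 5 + 14 + 1 = 41

41


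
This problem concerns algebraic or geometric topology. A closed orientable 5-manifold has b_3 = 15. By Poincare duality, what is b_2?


Poincare duality for closed orientable n-manifolds: b_k = b_{n-k}.
Here n = 5, so b_2 = b_3 = 15

15


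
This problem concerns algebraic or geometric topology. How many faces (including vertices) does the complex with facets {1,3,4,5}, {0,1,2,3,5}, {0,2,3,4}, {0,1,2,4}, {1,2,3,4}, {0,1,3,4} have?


Each maximal simplex on m vertices has 2^m - 1 nonempty faces.
Take the union (dedupe shared faces).
Total distinct faces = 50

50


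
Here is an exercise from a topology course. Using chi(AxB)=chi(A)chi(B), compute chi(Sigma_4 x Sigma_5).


chi(Sigma_4) = 2 - 2*4 = -6
chi(Sigma_5) = 2 - 2*5 = -8
chi(product) = (-6) * (-8) = 48

48


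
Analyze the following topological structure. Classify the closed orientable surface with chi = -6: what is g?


chi = 2 - 2g for closed orientable surfaces.
-6 = 2 - 2g
2g = 2 - (-6) = 8
g = 4

4


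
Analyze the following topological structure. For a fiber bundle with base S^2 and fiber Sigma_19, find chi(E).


chi(S^2) = 2 (n even), chi(Sigma_19) = 2 - 2*19 = -36.
chi(E) = 2 * (-36) = -72

-72


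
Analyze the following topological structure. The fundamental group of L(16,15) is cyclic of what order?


pi_1(L(p,q)) = Z/pZ for any q coprime to p.
|pi_1(L(16,15))| = 16

16
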